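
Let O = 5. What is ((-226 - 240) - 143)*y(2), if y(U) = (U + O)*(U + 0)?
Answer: -8526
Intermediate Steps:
y(U) = U*(5 + U) (y(U) = (U + 5)*(U + 0) = (5 + U)*U = U*(5 + U))
((-226 - 240) - 143)*y(2) = ((-226 - 240) - 143)*(2*(5 + 2)) = (-466 - 143)*(2*7) = -609*14 = -8526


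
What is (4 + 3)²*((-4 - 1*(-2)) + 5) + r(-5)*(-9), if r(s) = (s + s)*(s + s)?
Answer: -753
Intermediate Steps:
r(s) = 4*s² (r(s) = (2*s)*(2*s) = 4*s²)
(4 + 3)²*((-4 - 1*(-2)) + 5) + r(-5)*(-9) = (4 + 3)²*((-4 - 1*(-2)) + 5) + (4*(-5)²)*(-9) = 7²*((-4 + 2) + 5) + (4*25)*(-9) = 49*(-2 + 5) + 100*(-9) = 49*3 - 900 = 147 - 900 = -753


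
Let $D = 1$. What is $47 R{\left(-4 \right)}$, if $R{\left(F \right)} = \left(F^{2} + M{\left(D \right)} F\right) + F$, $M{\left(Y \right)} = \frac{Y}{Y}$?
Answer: $376$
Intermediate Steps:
$M{\left(Y \right)} = 1$
$R{\left(F \right)} = F^{2} + 2 F$ ($R{\left(F \right)} = \left(F^{2} + 1 F\right) + F = \left(F^{2} + F\right) + F = \left(F + F^{2}\right) + F = F^{2} + 2 F$)
$47 R{\left(-4 \right)} = 47 \left(- 4 \left(2 - 4\right)\right) = 47 \left(\left(-4\right) \left(-2\right)\right) = 47 \cdot 8 = 376$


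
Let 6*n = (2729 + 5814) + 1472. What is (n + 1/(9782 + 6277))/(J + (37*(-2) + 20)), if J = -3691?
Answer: -17870099/40093970 ≈ -0.44571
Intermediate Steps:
n = 10015/6 (n = ((2729 + 5814) + 1472)/6 = (8543 + 1472)/6 = (⅙)*10015 = 10015/6 ≈ 1669.2)
(n + 1/(9782 + 6277))/(J + (37*(-2) + 20)) = (10015/6 + 1/(9782 + 6277))/(-3691 + (37*(-2) + 20)) = (10015/6 + 1/16059)/(-3691 + (-74 + 20)) = (10015/6 + 1/16059)/(-3691 - 54) = (17870099/10706)/(-3745) = (17870099/10706)*(-1/3745) = -17870099/40093970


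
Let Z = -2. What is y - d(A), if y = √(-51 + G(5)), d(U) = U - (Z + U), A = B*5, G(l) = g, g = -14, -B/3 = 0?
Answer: -2 + I*√65 ≈ -2.0 + 8.0623*I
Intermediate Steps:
B = 0 (B = -3*0 = 0)
G(l) = -14
A = 0 (A = 0*5 = 0)
d(U) = 2 (d(U) = U - (-2 + U) = U + (2 - U) = 2)
y = I*√65 (y = √(-51 - 14) = √(-65) = I*√65 ≈ 8.0623*I)
y - d(A) = I*√65 - 1*2 = I*√65 - 2 = -2 + I*√65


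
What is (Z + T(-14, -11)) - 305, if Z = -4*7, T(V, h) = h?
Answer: -344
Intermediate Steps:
Z = -28
(Z + T(-14, -11)) - 305 = (-28 - 11) - 305 = -39 - 305 = -344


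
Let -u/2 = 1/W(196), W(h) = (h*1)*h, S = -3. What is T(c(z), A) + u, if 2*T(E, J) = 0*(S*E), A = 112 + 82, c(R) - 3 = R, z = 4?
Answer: -1/19208 ≈ -5.2062e-5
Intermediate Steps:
c(R) = 3 + R
A = 194
T(E, J) = 0 (T(E, J) = (0*(-3*E))/2 = (½)*0 = 0)
W(h) = h² (W(h) = h*h = h²)
u = -1/19208 (u = -2/(196²) = -2/38416 = -2*1/38416 = -1/19208 ≈ -5.2062e-5)
T(c(z), A) + u = 0 - 1/19208 = -1/19208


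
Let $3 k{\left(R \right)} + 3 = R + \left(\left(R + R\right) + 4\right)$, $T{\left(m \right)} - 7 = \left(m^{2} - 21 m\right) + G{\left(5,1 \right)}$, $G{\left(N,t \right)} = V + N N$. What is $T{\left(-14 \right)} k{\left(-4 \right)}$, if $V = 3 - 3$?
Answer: $-1914$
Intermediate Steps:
$V = 0$ ($V = 3 - 3 = 0$)
$G{\left(N,t \right)} = N^{2}$ ($G{\left(N,t \right)} = 0 + N N = 0 + N^{2} = N^{2}$)
$T{\left(m \right)} = 32 + m^{2} - 21 m$ ($T{\left(m \right)} = 7 + \left(\left(m^{2} - 21 m\right) + 5^{2}\right) = 7 + \left(\left(m^{2} - 21 m\right) + 25\right) = 7 + \left(25 + m^{2} - 21 m\right) = 32 + m^{2} - 21 m$)
$k{\left(R \right)} = \frac{1}{3} + R$ ($k{\left(R \right)} = -1 + \frac{R + \left(\left(R + R\right) + 4\right)}{3} = -1 + \frac{R + \left(2 R + 4\right)}{3} = -1 + \frac{R + \left(4 + 2 R\right)}{3} = -1 + \frac{4 + 3 R}{3} = -1 + \left(\frac{4}{3} + R\right) = \frac{1}{3} + R$)
$T{\left(-14 \right)} k{\left(-4 \right)} = \left(32 + \left(-14\right)^{2} - -294\right) \left(\frac{1}{3} - 4\right) = \left(32 + 196 + 294\right) \left(- \frac{11}{3}\right) = 522 \left(- \frac{11}{3}\right) = -1914$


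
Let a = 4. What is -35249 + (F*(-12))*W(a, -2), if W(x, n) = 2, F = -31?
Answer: -34505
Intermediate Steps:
-35249 + (F*(-12))*W(a, -2) = -35249 - 31*(-12)*2 = -35249 + 372*2 = -35249 + 744 = -34505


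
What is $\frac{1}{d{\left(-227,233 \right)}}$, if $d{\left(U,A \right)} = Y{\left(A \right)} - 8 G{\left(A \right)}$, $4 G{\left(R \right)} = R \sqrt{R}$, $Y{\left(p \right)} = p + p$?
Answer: $- \frac{1}{108112} - \frac{\sqrt{233}}{108112} \approx -0.00015044$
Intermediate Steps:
$Y{\left(p \right)} = 2 p$
$G{\left(R \right)} = \frac{R^{\frac{3}{2}}}{4}$ ($G{\left(R \right)} = \frac{R \sqrt{R}}{4} = \frac{R^{\frac{3}{2}}}{4}$)
$d{\left(U,A \right)} = - 2 A^{\frac{3}{2}} + 2 A$ ($d{\left(U,A \right)} = 2 A - 8 \frac{A^{\frac{3}{2}}}{4} = 2 A - 2 A^{\frac{3}{2}} = - 2 A^{\frac{3}{2}} + 2 A$)
$\frac{1}{d{\left(-227,233 \right)}} = \frac{1}{- 2 \cdot 233^{\frac{3}{2}} + 2 \cdot 233} = \frac{1}{- 2 \cdot 233 \sqrt{233} + 466} = \frac{1}{- 466 \sqrt{233} + 466} = \frac{1}{466 - 466 \sqrt{233}}$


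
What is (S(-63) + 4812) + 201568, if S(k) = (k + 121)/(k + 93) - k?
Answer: 3096674/15 ≈ 2.0645e+5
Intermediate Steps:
S(k) = -k + (121 + k)/(93 + k) (S(k) = (121 + k)/(93 + k) - k = -k + (121 + k)/(93 + k))
(S(-63) + 4812) + 201568 = ((121 - 1*(-63)² - 92*(-63))/(93 - 63) + 4812) + 201568 = ((121 - 1*3969 + 5796)/30 + 4812) + 201568 = ((121 - 3969 + 5796)/30 + 4812) + 201568 = ((1/30)*1948 + 4812) + 201568 = (974/15 + 4812) + 201568 = 73154/15 + 201568 = 3096674/15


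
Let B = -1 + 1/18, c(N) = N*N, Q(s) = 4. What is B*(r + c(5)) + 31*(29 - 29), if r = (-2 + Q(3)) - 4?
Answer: -391/18 ≈ -21.722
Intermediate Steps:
c(N) = N²
r = -2 (r = (-2 + 4) - 4 = 2 - 4 = -2)
B = -17/18 (B = -1 + 1/18 = -17/18 ≈ -0.94444)
B*(r + c(5)) + 31*(29 - 29) = -17*(-2 + 5²)/18 + 31*(29 - 29) = -17*(-2 + 25)/18 + 31*0 = -17/18*23 + 0 = -391/18 + 0 = -391/18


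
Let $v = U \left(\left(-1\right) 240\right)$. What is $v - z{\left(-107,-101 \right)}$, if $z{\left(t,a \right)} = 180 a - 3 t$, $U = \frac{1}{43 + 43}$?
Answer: $\frac{767817}{43} \approx 17856.0$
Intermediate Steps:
$U = \frac{1}{86} \approx 0.011628$
$z{\left(t,a \right)} = - 3 t + 180 a$
$v = - \frac{120}{43}$ ($v = \frac{\left(-1\right) 240}{86} = \frac{1}{86} \left(-240\right) = - \frac{120}{43} \approx -2.7907$)
$v - z{\left(-107,-101 \right)} = - \frac{120}{43} - \left(\left(-3\right) \left(-107\right) + 180 \left(-101\right)\right) = - \frac{120}{43} - \left(321 - 18180\right) = - \frac{120}{43} - -17859 = - \frac{120}{43} + 17859 = \frac{767817}{43}$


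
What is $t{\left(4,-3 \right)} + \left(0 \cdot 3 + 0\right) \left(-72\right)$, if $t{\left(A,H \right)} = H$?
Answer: $-3$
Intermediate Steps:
$t{\left(4,-3 \right)} + \left(0 \cdot 3 + 0\right) \left(-72\right) = -3 + \left(0 \cdot 3 + 0\right) \left(-72\right) = -3 + \left(0 + 0\right) \left(-72\right) = -3 + 0 \left(-72\right) = -3 + 0 = -3$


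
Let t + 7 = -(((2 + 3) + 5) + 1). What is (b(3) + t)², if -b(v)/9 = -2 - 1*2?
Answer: 324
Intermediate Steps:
b(v) = 36 (b(v) = -9*(-2 - 1*2) = -9*(-2 - 2) = -9*(-4) = 36)
t = -18 (t = -7 - (((2 + 3) + 5) + 1) = -7 - ((5 + 5) + 1) = -7 - (10 + 1) = -7 - 1*11 = -7 - 11 = -18)
(b(3) + t)² = (36 - 18)² = 18² = 324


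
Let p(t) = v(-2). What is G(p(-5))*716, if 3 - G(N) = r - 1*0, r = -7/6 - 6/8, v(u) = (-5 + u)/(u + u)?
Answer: 10561/3 ≈ 3520.3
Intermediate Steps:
v(u) = (-5 + u)/(2*u) (v(u) = (-5 + u)/((2*u)) = (-5 + u)*(1/(2*u)) = (-5 + u)/(2*u))
p(t) = 7/4 (p(t) = (½)*(-5 - 2)/(-2) = (½)*(-½)*(-7) = 7/4)
r = -23/12 (r = -7*⅙ - 6*⅛ = -7/6 - ¾ = -23/12 ≈ -1.9167)
G(N) = 59/12 (G(N) = 3 - (-23/12 - 1*0) = 3 - (-23/12 + 0) = 3 - 1*(-23/12) = 3 + 23/12 = 59/12)
G(p(-5))*716 = (59/12)*716 = 10561/3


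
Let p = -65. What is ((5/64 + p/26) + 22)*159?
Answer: 199227/64 ≈ 3112.9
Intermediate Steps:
((5/64 + p/26) + 22)*159 = ((5/64 - 65/26) + 22)*159 = ((5*(1/64) - 65*1/26) + 22)*159 = ((5/64 - 5/2) + 22)*159 = (-155/64 + 22)*159 = (1253/64)*159 = 199227/64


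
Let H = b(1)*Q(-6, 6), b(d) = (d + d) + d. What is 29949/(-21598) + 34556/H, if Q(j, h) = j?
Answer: -373439785/194382 ≈ -1921.2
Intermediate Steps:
b(d) = 3*d (b(d) = 2*d + d = 3*d)
H = -18 (H = (3*1)*(-6) = 3*(-6) = -18)
29949/(-21598) + 34556/H = 29949/(-21598) + 34556/(-18) = 29949*(-1/21598) + 34556*(-1/18) = -29949/21598 - 17278/9 = -373439785/194382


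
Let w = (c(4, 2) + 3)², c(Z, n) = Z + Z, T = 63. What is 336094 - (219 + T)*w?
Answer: 301972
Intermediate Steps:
c(Z, n) = 2*Z
w = 121 (w = (2*4 + 3)² = (8 + 3)² = 11² = 121)
336094 - (219 + T)*w = 336094 - (219 + 63)*121 = 336094 - 282*121 = 336094 - 1*34122 = 336094 - 34122 = 301972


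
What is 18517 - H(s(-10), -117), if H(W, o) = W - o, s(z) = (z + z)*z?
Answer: 18200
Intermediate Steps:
s(z) = 2*z² (s(z) = (2*z)*z = 2*z²)
18517 - H(s(-10), -117) = 18517 - (2*(-10)² - 1*(-117)) = 18517 - (2*100 + 117) = 18517 - (200 + 117) = 18517 - 1*317 = 18517 - 317 = 18200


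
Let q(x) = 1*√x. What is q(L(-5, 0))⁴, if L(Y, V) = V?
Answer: 0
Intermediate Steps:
q(x) = √x
q(L(-5, 0))⁴ = (√0)⁴ = 0⁴ = 0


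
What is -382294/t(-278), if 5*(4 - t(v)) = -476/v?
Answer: -132847165/1271 ≈ -1.0452e+5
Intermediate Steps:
t(v) = 4 + 476/(5*v) (t(v) = 4 - (-476)/(5*v) = 4 + 476/(5*v))
-382294/t(-278) = -382294/(4 + (476/5)/(-278)) = -382294/(4 + (476/5)*(-1/278)) = -382294/(4 - 238/695) = -382294/2542/695 = -382294*695/2542 = -132847165/1271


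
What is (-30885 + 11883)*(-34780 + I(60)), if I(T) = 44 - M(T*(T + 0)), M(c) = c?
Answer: 728460672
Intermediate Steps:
I(T) = 44 - T² (I(T) = 44 - T*(T + 0) = 44 - T*T = 44 - T²)
(-30885 + 11883)*(-34780 + I(60)) = (-30885 + 11883)*(-34780 + (44 - 1*60²)) = -19002*(-34780 + (44 - 1*3600)) = -19002*(-34780 + (44 - 3600)) = -19002*(-34780 - 3556) = -19002*(-38336) = 728460672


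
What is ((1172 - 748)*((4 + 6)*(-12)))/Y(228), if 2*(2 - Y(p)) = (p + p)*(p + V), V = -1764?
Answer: -5088/35021 ≈ -0.14528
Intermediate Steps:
Y(p) = 2 - p*(-1764 + p) (Y(p) = 2 - (p + p)*(p - 1764)/2 = 2 - 2*p*(-1764 + p)/2 = 2 - p*(-1764 + p))
((1172 - 748)*((4 + 6)*(-12)))/Y(228) = ((1172 - 748)*((4 + 6)*(-12)))/(2 - 1*228² + 1764*228) = (424*(10*(-12)))/(2 - 1*51984 + 402192) = (424*(-120))/(2 - 51984 + 402192) = -50880/350210 = -50880*1/350210 = -5088/35021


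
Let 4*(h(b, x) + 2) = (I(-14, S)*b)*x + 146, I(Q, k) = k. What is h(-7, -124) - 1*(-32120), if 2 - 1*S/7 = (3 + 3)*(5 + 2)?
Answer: -57211/2 ≈ -28606.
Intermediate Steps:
S = -280 (S = 14 - 7*(3 + 3)*(5 + 2) = 14 - 42*7 = 14 - 7*42 = 14 - 294 = -280)
h(b, x) = 69/2 - 70*b*x (h(b, x) = -2 + ((-280*b)*x + 146)/4 = -2 + (-280*b*x + 146)/4 = -2 + (146 - 280*b*x)/4 = -2 + (73/2 - 70*b*x) = 69/2 - 70*b*x)
h(-7, -124) - 1*(-32120) = (69/2 - 70*(-7)*(-124)) - 1*(-32120) = (69/2 - 60760) + 32120 = -121451/2 + 32120 = -57211/2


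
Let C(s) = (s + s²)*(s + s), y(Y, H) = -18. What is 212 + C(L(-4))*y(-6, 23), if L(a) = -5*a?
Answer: -302188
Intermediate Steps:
C(s) = 2*s*(s + s²) (C(s) = (s + s²)*(2*s) = 2*s*(s + s²))
212 + C(L(-4))*y(-6, 23) = 212 + (2*(-5*(-4))²*(1 - 5*(-4)))*(-18) = 212 + (2*20²*(1 + 20))*(-18) = 212 + (2*400*21)*(-18) = 212 + 16800*(-18) = 212 - 302400 = -302188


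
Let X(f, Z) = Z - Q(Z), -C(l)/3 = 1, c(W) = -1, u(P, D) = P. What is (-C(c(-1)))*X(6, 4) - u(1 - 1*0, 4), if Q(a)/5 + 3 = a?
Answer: -4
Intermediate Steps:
Q(a) = -15 + 5*a
C(l) = -3 (C(l) = -3*1 = -3)
X(f, Z) = 15 - 4*Z (X(f, Z) = Z - (-15 + 5*Z) = Z + (15 - 5*Z) = 15 - 4*Z)
(-C(c(-1)))*X(6, 4) - u(1 - 1*0, 4) = (-1*(-3))*(15 - 4*4) - (1 - 1*0) = 3*(15 - 16) - (1 + 0) = 3*(-1) - 1*1 = -3 - 1 = -4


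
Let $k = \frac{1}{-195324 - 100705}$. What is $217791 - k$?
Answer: $\frac{64472451940}{296029} \approx 2.1779 \cdot 10^{5}$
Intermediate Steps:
$k = - \frac{1}{296029}$ ($k = \frac{1}{-296029} = - \frac{1}{296029} \approx -3.378 \cdot 10^{-6}$)
$217791 - k = 217791 - - \frac{1}{296029} = 217791 + \frac{1}{296029} = \frac{64472451940}{296029}$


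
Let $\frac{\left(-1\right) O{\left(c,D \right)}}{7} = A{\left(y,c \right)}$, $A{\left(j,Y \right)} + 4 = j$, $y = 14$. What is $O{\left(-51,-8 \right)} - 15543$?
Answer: $-15613$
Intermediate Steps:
$A{\left(j,Y \right)} = -4 + j$
$O{\left(c,D \right)} = -70$ ($O{\left(c,D \right)} = - 7 \left(-4 + 14\right) = \left(-7\right) 10 = -70$)
$O{\left(-51,-8 \right)} - 15543 = -70 - 15543 = -15613$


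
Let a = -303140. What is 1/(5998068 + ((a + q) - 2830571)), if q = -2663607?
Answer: 1/200750 ≈ 4.9813e-6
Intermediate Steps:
1/(5998068 + ((a + q) - 2830571)) = 1/(5998068 + ((-303140 - 2663607) - 2830571)) = 1/(5998068 + (-2966747 - 2830571)) = 1/(5998068 - 5797318) = 1/200750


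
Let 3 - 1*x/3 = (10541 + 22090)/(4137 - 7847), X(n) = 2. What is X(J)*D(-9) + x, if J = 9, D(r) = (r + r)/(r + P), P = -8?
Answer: 2365371/63070 ≈ 37.504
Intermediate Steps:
D(r) = 2*r/(-8 + r) (D(r) = (r + r)/(r - 8) = (2*r)/(-8 + r) = 2*r/(-8 + r))
x = 131283/3710 (x = 9 - 3*(10541 + 22090)/(4137 - 7847) = 9 - 97893/(-3710) = 9 - 97893*(-1)/3710 = 9 - 3*(-32631/3710) = 9 + 97893/3710 = 131283/3710 ≈ 35.386)
X(J)*D(-9) + x = 2*(2*(-9)/(-8 - 9)) + 131283/3710 = 2*(2*(-9)/(-17)) + 131283/3710 = 2*(2*(-9)*(-1/17)) + 131283/3710 = 2*(18/17) + 131283/3710 = 36/17 + 131283/3710 = 2365371/63070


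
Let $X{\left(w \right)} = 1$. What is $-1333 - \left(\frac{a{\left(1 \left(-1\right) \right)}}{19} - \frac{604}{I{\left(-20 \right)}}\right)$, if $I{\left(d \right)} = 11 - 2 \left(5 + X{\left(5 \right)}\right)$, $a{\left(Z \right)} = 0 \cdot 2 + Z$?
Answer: $- \frac{36802}{19} \approx -1936.9$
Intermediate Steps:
$a{\left(Z \right)} = Z$ ($a{\left(Z \right)} = 0 + Z = Z$)
$I{\left(d \right)} = -1$ ($I{\left(d \right)} = 11 - 2 \left(5 + 1\right) = 11 - 2 \cdot 6 = 11 - 12 = -1$)
$-1333 - \left(\frac{a{\left(1 \left(-1\right) \right)}}{19} - \frac{604}{I{\left(-20 \right)}}\right) = -1333 - \left(\frac{1 \left(-1\right)}{19} - \frac{604}{-1}\right) = -1333 - \left(\left(-1\right) \frac{1}{19} - -604\right) = -1333 - \left(- \frac{1}{19} + 604\right) = -1333 - \frac{11475}{19} = - \frac{36802}{19}$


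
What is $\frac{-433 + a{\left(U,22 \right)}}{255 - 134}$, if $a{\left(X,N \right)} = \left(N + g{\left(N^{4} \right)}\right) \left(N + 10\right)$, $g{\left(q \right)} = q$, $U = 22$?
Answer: $\frac{7496463}{121} \approx 61954.0$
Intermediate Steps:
$a{\left(X,N \right)} = \left(10 + N\right) \left(N + N^{4}\right)$ ($a{\left(X,N \right)} = \left(N + N^{4}\right) \left(N + 10\right) = \left(N + N^{4}\right) \left(10 + N\right) = \left(10 + N\right) \left(N + N^{4}\right)$)
$\frac{-433 + a{\left(U,22 \right)}}{255 - 134} = \frac{-433 + 22 \left(10 + 22 + 22^{4} + 10 \cdot 22^{3}\right)}{255 - 134} = \frac{-433 + 22 \left(10 + 22 + 234256 + 10 \cdot 10648\right)}{121} = \left(-433 + 22 \left(10 + 22 + 234256 + 106480\right)\right) \frac{1}{121} = \left(-433 + 22 \cdot 340768\right) \frac{1}{121} = \left(-433 + 7496896\right) \frac{1}{121} = 7496463 \cdot \frac{1}{121} = \frac{7496463}{121}$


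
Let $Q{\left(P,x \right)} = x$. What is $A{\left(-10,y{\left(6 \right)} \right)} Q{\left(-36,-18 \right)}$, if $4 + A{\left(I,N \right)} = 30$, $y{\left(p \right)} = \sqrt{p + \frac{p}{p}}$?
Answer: $-468$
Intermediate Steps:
$y{\left(p \right)} = \sqrt{1 + p}$ ($y{\left(p \right)} = \sqrt{p + 1} = \sqrt{1 + p}$)
$A{\left(I,N \right)} = 26$ ($A{\left(I,N \right)} = -4 + 30 = 26$)
$A{\left(-10,y{\left(6 \right)} \right)} Q{\left(-36,-18 \right)} = 26 \left(-18\right) = -468$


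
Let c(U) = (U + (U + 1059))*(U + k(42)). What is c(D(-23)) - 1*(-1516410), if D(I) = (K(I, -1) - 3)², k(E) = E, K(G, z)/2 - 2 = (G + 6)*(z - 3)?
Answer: 727564577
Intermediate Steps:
K(G, z) = 4 + 2*(-3 + z)*(6 + G) (K(G, z) = 4 + 2*((G + 6)*(z - 3)) = 4 + 2*((6 + G)*(-3 + z)) = 4 + 2*((-3 + z)*(6 + G)) = 4 + 2*(-3 + z)*(6 + G))
D(I) = (-47 - 8*I)² (D(I) = ((-32 - 6*I + 12*(-1) + 2*I*(-1)) - 3)² = ((-32 - 6*I - 12 - 2*I) - 3)² = ((-44 - 8*I) - 3)² = (-47 - 8*I)²)
c(U) = (42 + U)*(1059 + 2*U) (c(U) = (U + (U + 1059))*(U + 42) = (U + (1059 + U))*(42 + U) = (1059 + 2*U)*(42 + U) = (42 + U)*(1059 + 2*U))
c(D(-23)) - 1*(-1516410) = (44478 + 2*((47 + 8*(-23))²)² + 1143*(47 + 8*(-23))²) - 1*(-1516410) = (44478 + 2*((47 - 184)²)² + 1143*(47 - 184)²) + 1516410 = (44478 + 2*((-137)²)² + 1143*(-137)²) + 1516410 = (44478 + 2*18769² + 1143*18769) + 1516410 = (44478 + 2*352275361 + 21452967) + 1516410 = (44478 + 704550722 + 21452967) + 1516410 = 726048167 + 1516410 = 727564577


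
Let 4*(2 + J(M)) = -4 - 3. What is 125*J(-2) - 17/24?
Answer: -11267/24 ≈ -469.46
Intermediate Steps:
J(M) = -15/4 (J(M) = -2 + (-4 - 3)/4 = -2 + (¼)*(-7) = -2 - 7/4 = -15/4)
125*J(-2) - 17/24 = 125*(-15/4) - 17/24 = -1875/4 - 17*1/24 = -1875/4 - 17/24 = -11267/24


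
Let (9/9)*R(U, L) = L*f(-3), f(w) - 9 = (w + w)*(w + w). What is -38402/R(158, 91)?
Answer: -422/45 ≈ -9.3778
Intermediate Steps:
f(w) = 9 + 4*w**2 (f(w) = 9 + (w + w)*(w + w) = 9 + (2*w)*(2*w) = 9 + 4*w**2)
R(U, L) = 45*L (R(U, L) = L*(9 + 4*(-3)**2) = L*(9 + 4*9) = L*(9 + 36) = L*45 = 45*L)
-38402/R(158, 91) = -38402/(45*91) = -38402/4095 = -38402*1/4095 = -422/45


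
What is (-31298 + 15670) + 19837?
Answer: 4209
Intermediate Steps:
(-31298 + 15670) + 19837 = -15628 + 19837 = 4209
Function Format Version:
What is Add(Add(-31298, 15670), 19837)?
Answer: 4209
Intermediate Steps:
Add(Add(-31298, 15670), 19837) = Add(-15628, 19837) = 4209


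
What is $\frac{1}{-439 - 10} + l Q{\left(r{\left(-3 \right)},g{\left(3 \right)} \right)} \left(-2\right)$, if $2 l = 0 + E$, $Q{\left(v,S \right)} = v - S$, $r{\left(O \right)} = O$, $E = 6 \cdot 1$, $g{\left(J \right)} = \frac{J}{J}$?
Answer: $\frac{10775}{449} \approx 23.998$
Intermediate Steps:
$g{\left(J \right)} = 1$
$E = 6$
$l = 3$ ($l = \frac{0 + 6}{2} = \frac{1}{2} \cdot 6 = 3$)
$\frac{1}{-439 - 10} + l Q{\left(r{\left(-3 \right)},g{\left(3 \right)} \right)} \left(-2\right) = \frac{1}{-439 - 10} + 3 \left(-3 - 1\right) \left(-2\right) = \frac{1}{-449} + 3 \left(-3 - 1\right) \left(-2\right) = - \frac{1}{449} + 3 \left(-4\right) \left(-2\right) = - \frac{1}{449} - -24 = - \frac{1}{449} + 24 = \frac{10775}{449}$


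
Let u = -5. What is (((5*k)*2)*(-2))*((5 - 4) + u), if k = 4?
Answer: 320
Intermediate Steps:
(((5*k)*2)*(-2))*((5 - 4) + u) = (((5*4)*2)*(-2))*((5 - 4) - 5) = ((20*2)*(-2))*(1 - 5) = (40*(-2))*(-4) = -80*(-4) = 320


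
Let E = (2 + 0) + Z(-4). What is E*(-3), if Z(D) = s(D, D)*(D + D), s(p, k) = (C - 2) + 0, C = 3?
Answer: 18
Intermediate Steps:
s(p, k) = 1 (s(p, k) = (3 - 2) + 0 = 1 + 0 = 1)
Z(D) = 2*D (Z(D) = 1*(D + D) = 1*(2*D) = 2*D)
E = -6 (E = (2 + 0) + 2*(-4) = 2 - 8 = -6)
E*(-3) = -6*(-3) = 18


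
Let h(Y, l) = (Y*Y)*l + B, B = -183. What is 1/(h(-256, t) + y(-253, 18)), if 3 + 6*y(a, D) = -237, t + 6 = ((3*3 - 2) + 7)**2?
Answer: 1/12451617 ≈ 8.0311e-8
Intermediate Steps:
t = 190 (t = -6 + ((3*3 - 2) + 7)**2 = -6 + ((9 - 2) + 7)**2 = -6 + (7 + 7)**2 = -6 + 14**2 = -6 + 196 = 190)
h(Y, l) = -183 + l*Y**2 (h(Y, l) = (Y*Y)*l - 183 = Y**2*l - 183 = l*Y**2 - 183 = -183 + l*Y**2)
y(a, D) = -40 (y(a, D) = -1/2 + (1/6)*(-237) = -1/2 - 79/2 = -40)
1/(h(-256, t) + y(-253, 18)) = 1/((-183 + 190*(-256)**2) - 40) = 1/((-183 + 190*65536) - 40) = 1/((-183 + 12451840) - 40) = 1/(12451657 - 40) = 1/12451617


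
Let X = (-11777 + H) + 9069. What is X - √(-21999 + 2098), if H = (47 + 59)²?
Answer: 8528 - I*√19901 ≈ 8528.0 - 141.07*I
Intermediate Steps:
H = 11236 (H = 106² = 11236)
X = 8528 (X = (-11777 + 11236) + 9069 = -541 + 9069 = 8528)
X - √(-21999 + 2098) = 8528 - √(-21999 + 2098) = 8528 - √(-19901) = 8528 - I*√19901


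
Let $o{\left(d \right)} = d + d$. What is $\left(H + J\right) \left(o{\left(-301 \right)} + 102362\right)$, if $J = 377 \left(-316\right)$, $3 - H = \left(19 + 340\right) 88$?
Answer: $-15337368960$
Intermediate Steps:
$H = -31589$ ($H = 3 - \left(19 + 340\right) 88 = 3 - 359 \cdot 88 = 3 - 31592 = -31589$)
$J = -119132$
$o{\left(d \right)} = 2 d$
$\left(H + J\right) \left(o{\left(-301 \right)} + 102362\right) = \left(-31589 - 119132\right) \left(2 \left(-301\right) + 102362\right) = - 150721 \left(-602 + 102362\right) = \left(-150721\right) 101760 = -15337368960$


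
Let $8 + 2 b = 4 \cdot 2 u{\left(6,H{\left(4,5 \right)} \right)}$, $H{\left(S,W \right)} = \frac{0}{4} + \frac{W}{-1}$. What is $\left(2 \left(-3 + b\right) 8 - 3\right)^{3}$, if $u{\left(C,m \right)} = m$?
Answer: $-82312875$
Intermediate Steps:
$H{\left(S,W \right)} = - W$ ($H{\left(S,W \right)} = 0 \cdot \frac{1}{4} + W \left(-1\right) = 0 - W = - W$)
$b = -24$ ($b = -4 + \frac{4 \cdot 2 \left(\left(-1\right) 5\right)}{2} = -4 + \frac{8 \left(-5\right)}{2} = -4 + \frac{1}{2} \left(-40\right) = -4 - 20 = -24$)
$\left(2 \left(-3 + b\right) 8 - 3\right)^{3} = \left(2 \left(-3 - 24\right) 8 - 3\right)^{3} = \left(2 \left(-27\right) 8 - 3\right)^{3} = \left(\left(-54\right) 8 - 3\right)^{3} = \left(-432 - 3\right)^{3} = \left(-435\right)^{3} = -82312875$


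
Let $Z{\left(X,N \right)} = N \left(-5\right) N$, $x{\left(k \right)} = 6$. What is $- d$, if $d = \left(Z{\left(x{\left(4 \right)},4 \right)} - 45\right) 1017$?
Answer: $127125$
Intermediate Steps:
$Z{\left(X,N \right)} = - 5 N^{2}$ ($Z{\left(X,N \right)} = - 5 N N = - 5 N^{2}$)
$d = -127125$ ($d = \left(- 5 \cdot 4^{2} - 45\right) 1017 = \left(\left(-5\right) 16 - 45\right) 1017 = \left(-80 - 45\right) 1017 = \left(-125\right) 1017 = -127125$)
$- d = \left(-1\right) \left(-127125\right) = 127125$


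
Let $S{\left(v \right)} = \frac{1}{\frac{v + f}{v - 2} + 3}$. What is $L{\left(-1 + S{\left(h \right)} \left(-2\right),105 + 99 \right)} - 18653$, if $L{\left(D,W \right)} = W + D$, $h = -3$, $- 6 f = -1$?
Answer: $- \frac{1974210}{107} \approx -18451.0$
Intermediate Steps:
$f = \frac{1}{6}$ ($f = \left(- \frac{1}{6}\right) \left(-1\right) = \frac{1}{6} \approx 0.16667$)
$S{\left(v \right)} = \frac{1}{3 + \frac{\frac{1}{6} + v}{-2 + v}}$ ($S{\left(v \right)} = \frac{1}{\frac{v + \frac{1}{6}}{v - 2} + 3} = \frac{1}{\frac{\frac{1}{6} + v}{-2 + v} + 3} = \frac{1}{3 + \frac{\frac{1}{6} + v}{-2 + v}}$)
$L{\left(D,W \right)} = D + W$
$L{\left(-1 + S{\left(h \right)} \left(-2\right),105 + 99 \right)} - 18653 = \left(\left(-1 + \frac{6 \left(-2 - 3\right)}{-35 + 24 \left(-3\right)} \left(-2\right)\right) + \left(105 + 99\right)\right) - 18653 = \left(\left(-1 + 6 \frac{1}{-35 - 72} \left(-5\right) \left(-2\right)\right) + 204\right) - 18653 = \left(\left(-1 + 6 \frac{1}{-107} \left(-5\right) \left(-2\right)\right) + 204\right) - 18653 = \left(\left(-1 + 6 \left(- \frac{1}{107}\right) \left(-5\right) \left(-2\right)\right) + 204\right) - 18653 = \left(\left(-1 + \frac{30}{107} \left(-2\right)\right) + 204\right) - 18653 = \left(\left(-1 - \frac{60}{107}\right) + 204\right) - 18653 = \left(- \frac{167}{107} + 204\right) - 18653 = \frac{21661}{107} - 18653 = - \frac{1974210}{107}$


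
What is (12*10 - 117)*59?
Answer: 177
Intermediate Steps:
(12*10 - 117)*59 = (120 - 117)*59 = 3*59 = 177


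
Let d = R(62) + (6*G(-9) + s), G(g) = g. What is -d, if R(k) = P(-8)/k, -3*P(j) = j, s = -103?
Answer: 14597/93 ≈ 156.96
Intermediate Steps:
P(j) = -j/3
R(k) = 8/(3*k) (R(k) = (-1/3*(-8))/k = 8/(3*k))
d = -14597/93 (d = (8/3)/62 + (6*(-9) - 103) = (8/3)*(1/62) + (-54 - 103) = 4/93 - 157 = -14597/93 ≈ -156.96)
-d = -1*(-14597/93) = 14597/93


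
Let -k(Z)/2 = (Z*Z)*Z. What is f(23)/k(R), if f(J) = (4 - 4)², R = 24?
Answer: 0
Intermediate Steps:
f(J) = 0 (f(J) = 0² = 0)
k(Z) = -2*Z³ (k(Z) = -2*Z*Z*Z = -2*Z²*Z = -2*Z³)
f(23)/k(R) = 0/((-2*24³)) = 0/((-2*13824)) = 0/(-27648) = 0*(-1/27648) = 0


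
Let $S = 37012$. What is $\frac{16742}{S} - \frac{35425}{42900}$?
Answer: $- \frac{456091}{1221396} \approx -0.37342$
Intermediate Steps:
$\frac{16742}{S} - \frac{35425}{42900} = \frac{16742}{37012} - \frac{35425}{42900} = 16742 \cdot \frac{1}{37012} - \frac{109}{132} = \frac{8371}{18506} - \frac{109}{132} = - \frac{456091}{1221396}$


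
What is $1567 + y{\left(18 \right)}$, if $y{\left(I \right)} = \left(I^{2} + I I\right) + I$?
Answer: $2233$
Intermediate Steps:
$y{\left(I \right)} = I + 2 I^{2}$ ($y{\left(I \right)} = \left(I^{2} + I^{2}\right) + I = 2 I^{2} + I = I + 2 I^{2}$)
$1567 + y{\left(18 \right)} = 1567 + 18 \left(1 + 2 \cdot 18\right) = 1567 + 18 \left(1 + 36\right) = 1567 + 18 \cdot 37 = 1567 + 666 = 2233$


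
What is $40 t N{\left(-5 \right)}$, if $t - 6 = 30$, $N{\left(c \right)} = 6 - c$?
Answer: $15840$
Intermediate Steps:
$t = 36$ ($t = 6 + 30 = 36$)
$40 t N{\left(-5 \right)} = 40 \cdot 36 \left(6 - -5\right) = 1440 \left(6 + 5\right) = 1440 \cdot 11 = 15840$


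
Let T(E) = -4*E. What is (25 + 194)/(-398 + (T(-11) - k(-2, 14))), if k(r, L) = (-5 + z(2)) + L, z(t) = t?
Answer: -⅗ ≈ -0.60000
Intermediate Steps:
k(r, L) = -3 + L (k(r, L) = (-5 + 2) + L = -3 + L)
(25 + 194)/(-398 + (T(-11) - k(-2, 14))) = (25 + 194)/(-398 + (-4*(-11) - (-3 + 14))) = 219/(-398 + (44 - 1*11)) = 219/(-398 + (44 - 11)) = 219/(-398 + 33) = 219/(-365) = 219*(-1/365) = -⅗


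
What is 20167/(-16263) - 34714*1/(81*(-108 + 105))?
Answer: 62183689/439101 ≈ 141.62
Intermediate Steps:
20167/(-16263) - 34714*1/(81*(-108 + 105)) = 20167*(-1/16263) - 34714/((-3*81)) = -20167/16263 - 34714/(-243) = -20167/16263 - 34714*(-1/243) = -20167/16263 + 34714/243 = 62183689/439101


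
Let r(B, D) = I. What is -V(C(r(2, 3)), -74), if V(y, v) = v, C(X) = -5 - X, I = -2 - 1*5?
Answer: 74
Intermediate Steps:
I = -7 (I = -2 - 5 = -7)
r(B, D) = -7
-V(C(r(2, 3)), -74) = -1*(-74) = 74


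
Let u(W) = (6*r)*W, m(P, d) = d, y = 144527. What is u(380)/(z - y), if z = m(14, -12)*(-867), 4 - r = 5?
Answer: 2280/134123 ≈ 0.016999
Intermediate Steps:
r = -1 (r = 4 - 1*5 = 4 - 5 = -1)
u(W) = -6*W (u(W) = (6*(-1))*W = -6*W)
z = 10404 (z = -12*(-867) = 10404)
u(380)/(z - y) = (-6*380)/(10404 - 1*144527) = -2280/(10404 - 144527) = -2280/(-134123) = -2280*(-1/134123) = 2280/134123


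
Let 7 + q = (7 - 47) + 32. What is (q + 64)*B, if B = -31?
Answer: -1519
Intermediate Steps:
q = -15 (q = -7 + ((7 - 47) + 32) = -7 + (-40 + 32) = -7 - 8 = -15)
(q + 64)*B = (-15 + 64)*(-31) = 49*(-31) = -1519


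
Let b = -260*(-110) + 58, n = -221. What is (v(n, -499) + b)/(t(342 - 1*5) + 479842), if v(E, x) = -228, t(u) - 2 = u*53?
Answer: 5686/99541 ≈ 0.057122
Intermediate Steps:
t(u) = 2 + 53*u (t(u) = 2 + u*53 = 2 + 53*u)
b = 28658 (b = 28600 + 58 = 28658)
(v(n, -499) + b)/(t(342 - 1*5) + 479842) = (-228 + 28658)/((2 + 53*(342 - 1*5)) + 479842) = 28430/((2 + 53*(342 - 5)) + 479842) = 28430/((2 + 53*337) + 479842) = 28430/((2 + 17861) + 479842) = 28430/(17863 + 479842) = 28430/497705 = 28430*(1/497705) = 5686/99541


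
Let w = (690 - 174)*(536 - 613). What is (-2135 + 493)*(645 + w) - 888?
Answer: 64179966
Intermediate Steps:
w = -39732 (w = 516*(-77) = -39732)
(-2135 + 493)*(645 + w) - 888 = (-2135 + 493)*(645 - 39732) - 888 = -1642*(-39087) - 888 = 64180854 - 888 = 64179966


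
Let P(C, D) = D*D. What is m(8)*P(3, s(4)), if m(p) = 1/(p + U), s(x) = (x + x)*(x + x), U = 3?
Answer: 4096/11 ≈ 372.36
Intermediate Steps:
s(x) = 4*x² (s(x) = (2*x)*(2*x) = 4*x²)
P(C, D) = D²
m(p) = 1/(3 + p) (m(p) = 1/(p + 3) = 1/(3 + p))
m(8)*P(3, s(4)) = (4*4²)²/(3 + 8) = (4*16)²/11 = (1/11)*64² = (1/11)*4096 = 4096/11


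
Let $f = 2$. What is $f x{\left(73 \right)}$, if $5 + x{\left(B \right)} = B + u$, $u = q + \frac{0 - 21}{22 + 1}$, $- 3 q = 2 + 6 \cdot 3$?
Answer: $\frac{8338}{69} \approx 120.84$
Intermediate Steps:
$q = - \frac{20}{3}$ ($q = - \frac{2 + 6 \cdot 3}{3} = - \frac{2 + 18}{3} = \left(- \frac{1}{3}\right) 20 = - \frac{20}{3} \approx -6.6667$)
$u = - \frac{523}{69}$ ($u = - \frac{20}{3} + \frac{0 - 21}{22 + 1} = - \frac{20}{3} - \frac{21}{23} = - \frac{523}{69} \approx -7.5797$)
$x{\left(B \right)} = - \frac{868}{69} + B$ ($x{\left(B \right)} = -5 + \left(B - \frac{523}{69}\right) = -5 + \left(- \frac{523}{69} + B\right) = - \frac{868}{69} + B$)
$f x{\left(73 \right)} = 2 \left(- \frac{868}{69} + 73\right) = 2 \cdot \frac{4169}{69} = \frac{8338}{69}$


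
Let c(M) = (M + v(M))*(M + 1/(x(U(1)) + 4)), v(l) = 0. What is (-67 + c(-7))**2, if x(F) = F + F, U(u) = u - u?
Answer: 6241/16 ≈ 390.06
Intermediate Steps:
U(u) = 0
x(F) = 2*F
c(M) = M*(1/4 + M) (c(M) = (M + 0)*(M + 1/(2*0 + 4)) = M*(M + 1/(0 + 4)) = M*(M + 1/4) = M*(1/4 + M))
(-67 + c(-7))**2 = (-67 - 7*(1/4 - 7))**2 = (-67 - 7*(-27/4))**2 = (-67 + 189/4)**2 = (-79/4)**2 = 6241/16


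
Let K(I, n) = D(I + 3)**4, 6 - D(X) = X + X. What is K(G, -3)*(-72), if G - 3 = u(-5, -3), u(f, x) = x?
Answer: 0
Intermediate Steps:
G = 0 (G = 3 - 3 = 0)
D(X) = 6 - 2*X (D(X) = 6 - (X + X) = 6 - 2*X)
K(I, n) = 16*I**4 (K(I, n) = (6 - 2*(I + 3))**4 = (6 - 2*(3 + I))**4 = (6 + (-6 - 2*I))**4 = (-2*I)**4 = 16*I**4)
K(G, -3)*(-72) = (16*0**4)*(-72) = (16*0)*(-72) = 0*(-72) = 0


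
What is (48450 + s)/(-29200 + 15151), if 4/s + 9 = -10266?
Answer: -71117678/20621925 ≈ -3.4486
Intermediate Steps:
s = -4/10275 (s = 4/(-9 - 10266) = 4/(-10275) = 4*(-1/10275) = -4/10275 ≈ -0.00038929)
(48450 + s)/(-29200 + 15151) = (48450 - 4/10275)/(-29200 + 15151) = (497823746/10275)/(-14049) = (497823746/10275)*(-1/14049) = -71117678/20621925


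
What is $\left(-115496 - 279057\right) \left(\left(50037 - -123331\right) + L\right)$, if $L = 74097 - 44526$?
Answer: $-80070191267$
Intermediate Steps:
$L = 29571$ ($L = 74097 - 44526 = 29571$)
$\left(-115496 - 279057\right) \left(\left(50037 - -123331\right) + L\right) = \left(-115496 - 279057\right) \left(\left(50037 - -123331\right) + 29571\right) = - 394553 \left(\left(50037 + 123331\right) + 29571\right) = - 394553 \left(173368 + 29571\right) = \left(-394553\right) 202939 = -80070191267$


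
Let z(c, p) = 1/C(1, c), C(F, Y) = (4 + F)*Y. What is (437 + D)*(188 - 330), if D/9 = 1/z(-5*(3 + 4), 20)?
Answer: 161596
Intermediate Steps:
C(F, Y) = Y*(4 + F)
z(c, p) = 1/(5*c) (z(c, p) = 1/(c*(4 + 1)) = 1/(c*5) = 1/(5*c))
D = -1575 (D = 9/((1/(5*((-5*(3 + 4)))))) = 9/((1/(5*((-5*7))))) = 9/(((⅕)/(-35))) = 9/(((⅕)*(-1/35))) = 9/(-1/175) = 9*(-175) = -1575)
(437 + D)*(188 - 330) = (437 - 1575)*(188 - 330) = -1138*(-142) = 161596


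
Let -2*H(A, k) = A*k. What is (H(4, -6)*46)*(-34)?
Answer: -18768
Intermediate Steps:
H(A, k) = -A*k/2
(H(4, -6)*46)*(-34) = (-1/2*4*(-6)*46)*(-34) = (12*46)*(-34) = 552*(-34) = -18768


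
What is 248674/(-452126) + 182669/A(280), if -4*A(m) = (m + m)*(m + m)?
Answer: -51042722947/17723339200 ≈ -2.8800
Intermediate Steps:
A(m) = -m² (A(m) = -(m + m)*(m + m)/4 = -2*m*2*m/4 = -m²)
248674/(-452126) + 182669/A(280) = 248674/(-452126) + 182669/((-1*280²)) = 248674*(-1/452126) + 182669/((-1*78400)) = -124337/226063 + 182669/(-78400) = -124337/226063 + 182669*(-1/78400) = -124337/226063 - 182669/78400 = -51042722947/17723339200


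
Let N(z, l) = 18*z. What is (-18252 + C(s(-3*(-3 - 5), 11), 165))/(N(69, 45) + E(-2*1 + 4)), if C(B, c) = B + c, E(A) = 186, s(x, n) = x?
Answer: -6021/476 ≈ -12.649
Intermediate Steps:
(-18252 + C(s(-3*(-3 - 5), 11), 165))/(N(69, 45) + E(-2*1 + 4)) = (-18252 + (-3*(-3 - 5) + 165))/(18*69 + 186) = (-18252 + (-3*(-8) + 165))/(1242 + 186) = (-18252 + (24 + 165))/1428 = (-18252 + 189)*(1/1428) = -18063*1/1428 = -6021/476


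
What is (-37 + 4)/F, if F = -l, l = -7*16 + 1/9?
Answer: -297/1007 ≈ -0.29494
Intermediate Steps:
l = -1007/9 (l = -112 + ⅑ = -1007/9 ≈ -111.89)
F = 1007/9 (F = -1*(-1007/9) = 1007/9 ≈ 111.89)
(-37 + 4)/F = (-37 + 4)/(1007/9) = -33*9/1007 = -297/1007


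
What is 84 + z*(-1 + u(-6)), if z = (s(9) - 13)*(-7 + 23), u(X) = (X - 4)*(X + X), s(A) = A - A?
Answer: -24668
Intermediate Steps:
s(A) = 0
u(X) = 2*X*(-4 + X) (u(X) = (-4 + X)*(2*X) = 2*X*(-4 + X))
z = -208 (z = (0 - 13)*(-7 + 23) = -13*16 = -208)
84 + z*(-1 + u(-6)) = 84 - 208*(-1 + 2*(-6)*(-4 - 6)) = 84 - 208*(-1 + 2*(-6)*(-10)) = 84 - 208*(-1 + 120) = 84 - 208*119 = 84 - 24752 = -24668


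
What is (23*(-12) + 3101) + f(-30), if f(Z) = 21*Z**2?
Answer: 21725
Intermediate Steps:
(23*(-12) + 3101) + f(-30) = (23*(-12) + 3101) + 21*(-30)**2 = (-276 + 3101) + 21*900 = 2825 + 18900 = 21725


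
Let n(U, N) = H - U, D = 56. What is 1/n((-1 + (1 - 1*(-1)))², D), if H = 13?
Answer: 1/12 ≈ 0.083333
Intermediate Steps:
n(U, N) = 13 - U
1/n((-1 + (1 - 1*(-1)))², D) = 1/(13 - (-1 + (1 - 1*(-1)))²) = 1/(13 - (-1 + (1 + 1))²) = 1/(13 - (-1 + 2)²) = 1/(13 - 1*1²) = 1/(13 - 1*1) = 1/(13 - 1) = 1/12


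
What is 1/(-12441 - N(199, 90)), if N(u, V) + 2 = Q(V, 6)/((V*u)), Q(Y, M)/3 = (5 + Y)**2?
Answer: -1194/14853971 ≈ -8.0383e-5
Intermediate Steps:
Q(Y, M) = 3*(5 + Y)**2
N(u, V) = -2 + 3*(5 + V)**2/(V*u) (N(u, V) = -2 + (3*(5 + V)**2)/((V*u)) = -2 + (3*(5 + V)**2)*(1/(V*u)) = -2 + 3*(5 + V)**2/(V*u))
1/(-12441 - N(199, 90)) = 1/(-12441 - (-2 + 3*(5 + 90)**2/(90*199))) = 1/(-12441 - (-2 + 3*(1/90)*(1/199)*95**2)) = 1/(-12441 - (-2 + 3*(1/90)*(1/199)*9025)) = 1/(-12441 - (-2 + 1805/1194)) = 1/(-12441 - 1*(-583/1194)) = 1/(-12441 + 583/1194) = 1/(-14853971/1194) = -1194/14853971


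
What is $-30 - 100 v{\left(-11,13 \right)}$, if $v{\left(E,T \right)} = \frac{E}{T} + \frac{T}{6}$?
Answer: $- \frac{6320}{39} \approx -162.05$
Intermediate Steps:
$v{\left(E,T \right)} = \frac{T}{6} + \frac{E}{T}$ ($v{\left(E,T \right)} = \frac{E}{T} + T \frac{1}{6} = \frac{E}{T} + \frac{T}{6} = \frac{T}{6} + \frac{E}{T}$)
$-30 - 100 v{\left(-11,13 \right)} = -30 - 100 \left(\frac{1}{6} \cdot 13 - \frac{11}{13}\right) = -30 - 100 \left(\frac{13}{6} - \frac{11}{13}\right) = -30 - \frac{5150}{39} = - \frac{6320}{39}$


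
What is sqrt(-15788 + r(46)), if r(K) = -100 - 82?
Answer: I*sqrt(15970) ≈ 126.37*I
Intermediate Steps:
r(K) = -182
sqrt(-15788 + r(46)) = sqrt(-15788 - 182) = sqrt(-15970) = I*sqrt(15970)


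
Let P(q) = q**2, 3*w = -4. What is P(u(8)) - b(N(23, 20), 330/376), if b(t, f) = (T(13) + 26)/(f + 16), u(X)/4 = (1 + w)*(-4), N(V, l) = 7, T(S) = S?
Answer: 746300/28557 ≈ 26.134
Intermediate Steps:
w = -4/3 (w = (1/3)*(-4) = -4/3 ≈ -1.3333)
u(X) = 16/3 (u(X) = 4*((1 - 4/3)*(-4)) = 4*(-1/3*(-4)) = 4*(4/3) = 16/3)
b(t, f) = 39/(16 + f) (b(t, f) = (13 + 26)/(f + 16) = 39/(16 + f))
P(u(8)) - b(N(23, 20), 330/376) = (16/3)**2 - 39/(16 + 330/376) = 256/9 - 39/(16 + 330*(1/376)) = 256/9 - 39/(16 + 165/188) = 256/9 - 39/3173/188 = 256/9 - 39*188/3173 = 256/9 - 1*7332/3173 = 256/9 - 7332/3173 = 746300/28557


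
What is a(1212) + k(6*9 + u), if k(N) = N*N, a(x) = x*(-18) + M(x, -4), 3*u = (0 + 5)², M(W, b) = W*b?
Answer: -205007/9 ≈ -22779.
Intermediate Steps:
u = 25/3 (u = (0 + 5)²/3 = (⅓)*5² = (⅓)*25 = 25/3 ≈ 8.3333)
a(x) = -22*x (a(x) = x*(-18) + x*(-4) = -18*x - 4*x = -22*x)
k(N) = N²
a(1212) + k(6*9 + u) = -22*1212 + (6*9 + 25/3)² = -26664 + (54 + 25/3)² = -26664 + (187/3)² = -26664 + 34969/9 = -205007/9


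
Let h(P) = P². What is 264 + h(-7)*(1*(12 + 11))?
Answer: 1391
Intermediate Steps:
264 + h(-7)*(1*(12 + 11)) = 264 + (-7)²*(1*(12 + 11)) = 264 + 49*(1*23) = 264 + 49*23 = 264 + 1127 = 1391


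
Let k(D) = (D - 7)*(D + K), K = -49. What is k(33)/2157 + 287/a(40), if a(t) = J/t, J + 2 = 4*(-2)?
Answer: -2476652/2157 ≈ -1148.2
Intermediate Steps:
J = -10 (J = -2 + 4*(-2) = -2 - 8 = -10)
a(t) = -10/t
k(D) = (-49 + D)*(-7 + D) (k(D) = (D - 7)*(D - 49) = (-7 + D)*(-49 + D) = (-49 + D)*(-7 + D))
k(33)/2157 + 287/a(40) = (343 + 33² - 56*33)/2157 + 287/((-10/40)) = (343 + 1089 - 1848)*(1/2157) + 287/((-10*1/40)) = -416*1/2157 + 287/(-¼) = -416/2157 + 287*(-4) = -416/2157 - 1148 = -2476652/2157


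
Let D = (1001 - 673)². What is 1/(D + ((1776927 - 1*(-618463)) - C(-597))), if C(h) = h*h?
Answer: 1/2146565 ≈ 4.6586e-7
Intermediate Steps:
C(h) = h²
D = 107584 (D = 328² = 107584)
1/(D + ((1776927 - 1*(-618463)) - C(-597))) = 1/(107584 + ((1776927 - 1*(-618463)) - 1*(-597)²)) = 1/(107584 + ((1776927 + 618463) - 1*356409)) = 1/(107584 + (2395390 - 356409)) = 1/(107584 + 2038981) = 1/2146565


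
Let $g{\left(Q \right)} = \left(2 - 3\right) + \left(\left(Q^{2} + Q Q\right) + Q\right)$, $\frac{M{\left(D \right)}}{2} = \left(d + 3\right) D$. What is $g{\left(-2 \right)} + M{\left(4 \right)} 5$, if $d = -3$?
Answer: $5$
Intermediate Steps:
$M{\left(D \right)} = 0$ ($M{\left(D \right)} = 2 \left(-3 + 3\right) D = 2 \cdot 0 D = 2 \cdot 0 = 0$)
$g{\left(Q \right)} = -1 + Q + 2 Q^{2}$ ($g{\left(Q \right)} = -1 + \left(\left(Q^{2} + Q^{2}\right) + Q\right) = -1 + \left(2 Q^{2} + Q\right) = -1 + \left(Q + 2 Q^{2}\right) = -1 + Q + 2 Q^{2}$)
$g{\left(-2 \right)} + M{\left(4 \right)} 5 = \left(-1 - 2 + 2 \left(-2\right)^{2}\right) + 0 \cdot 5 = \left(-1 - 2 + 2 \cdot 4\right) + 0 = \left(-1 - 2 + 8\right) + 0 = 5 + 0 = 5$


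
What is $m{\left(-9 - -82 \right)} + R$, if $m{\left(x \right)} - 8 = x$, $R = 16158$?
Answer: $16239$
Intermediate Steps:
$m{\left(x \right)} = 8 + x$
$m{\left(-9 - -82 \right)} + R = \left(8 - -73\right) + 16158 = \left(8 + \left(-9 + 82\right)\right) + 16158 = \left(8 + 73\right) + 16158 = 81 + 16158 = 16239$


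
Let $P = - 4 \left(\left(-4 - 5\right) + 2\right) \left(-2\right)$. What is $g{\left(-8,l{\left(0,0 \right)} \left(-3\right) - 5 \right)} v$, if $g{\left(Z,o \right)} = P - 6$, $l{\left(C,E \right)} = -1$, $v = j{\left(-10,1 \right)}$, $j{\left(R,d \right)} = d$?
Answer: $-62$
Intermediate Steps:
$v = 1$
$P = -56$ ($P = - 4 \left(-9 + 2\right) \left(-2\right) = \left(-4\right) \left(-7\right) \left(-2\right) = 28 \left(-2\right) = -56$)
$g{\left(Z,o \right)} = -62$ ($g{\left(Z,o \right)} = -56 - 6 = -62$)
$g{\left(-8,l{\left(0,0 \right)} \left(-3\right) - 5 \right)} v = \left(-62\right) 1 = -62$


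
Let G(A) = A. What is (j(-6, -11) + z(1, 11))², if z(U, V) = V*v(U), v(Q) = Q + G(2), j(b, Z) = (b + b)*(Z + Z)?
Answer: 88209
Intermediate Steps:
j(b, Z) = 4*Z*b (j(b, Z) = (2*b)*(2*Z) = 4*Z*b)
v(Q) = 2 + Q (v(Q) = Q + 2 = 2 + Q)
z(U, V) = V*(2 + U)
(j(-6, -11) + z(1, 11))² = (4*(-11)*(-6) + 11*(2 + 1))² = (264 + 11*3)² = (264 + 33)² = 297² = 88209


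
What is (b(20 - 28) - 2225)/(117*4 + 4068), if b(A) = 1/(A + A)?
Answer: -11867/24192 ≈ -0.49053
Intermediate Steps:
b(A) = 1/(2*A)
(b(20 - 28) - 2225)/(117*4 + 4068) = (1/(2*(20 - 28)) - 2225)/(117*4 + 4068) = ((½)/(-8) - 2225)/(468 + 4068) = ((½)*(-⅛) - 2225)/4536 = (-1/16 - 2225)*(1/4536) = -35601/16*1/4536 = -11867/24192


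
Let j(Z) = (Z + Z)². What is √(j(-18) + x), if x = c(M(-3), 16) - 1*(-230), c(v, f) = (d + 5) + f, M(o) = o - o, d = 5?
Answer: 4*√97 ≈ 39.395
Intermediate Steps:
j(Z) = 4*Z² (j(Z) = (2*Z)² = 4*Z²)
M(o) = 0
c(v, f) = 10 + f (c(v, f) = (5 + 5) + f = 10 + f)
x = 256 (x = (10 + 16) - 1*(-230) = 26 + 230 = 256)
√(j(-18) + x) = √(4*(-18)² + 256) = √(4*324 + 256) = √(1296 + 256) = √1552 = 4*√97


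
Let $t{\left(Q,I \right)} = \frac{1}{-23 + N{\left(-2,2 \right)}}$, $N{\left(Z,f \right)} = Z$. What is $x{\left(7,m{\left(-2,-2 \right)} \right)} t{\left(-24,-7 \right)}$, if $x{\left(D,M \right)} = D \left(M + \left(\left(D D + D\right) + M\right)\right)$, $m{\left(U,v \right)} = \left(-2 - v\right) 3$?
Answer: $- \frac{392}{25} \approx -15.68$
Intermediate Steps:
$m{\left(U,v \right)} = -6 - 3 v$
$t{\left(Q,I \right)} = - \frac{1}{25}$ ($t{\left(Q,I \right)} = \frac{1}{-23 - 2} = \frac{1}{-25} = - \frac{1}{25}$)
$x{\left(D,M \right)} = D \left(D + D^{2} + 2 M\right)$ ($x{\left(D,M \right)} = D \left(M + \left(\left(D^{2} + D\right) + M\right)\right) = D \left(M + \left(\left(D + D^{2}\right) + M\right)\right) = D \left(M + \left(D + M + D^{2}\right)\right) = D \left(D + D^{2} + 2 M\right)$)
$x{\left(7,m{\left(-2,-2 \right)} \right)} t{\left(-24,-7 \right)} = 7 \left(7 + 7^{2} + 2 \left(-6 - -6\right)\right) \left(- \frac{1}{25}\right) = 7 \left(7 + 49 + 2 \left(-6 + 6\right)\right) \left(- \frac{1}{25}\right) = 7 \left(7 + 49 + 2 \cdot 0\right) \left(- \frac{1}{25}\right) = 7 \left(7 + 49 + 0\right) \left(- \frac{1}{25}\right) = 7 \cdot 56 \left(- \frac{1}{25}\right) = 392 \left(- \frac{1}{25}\right) = - \frac{392}{25}$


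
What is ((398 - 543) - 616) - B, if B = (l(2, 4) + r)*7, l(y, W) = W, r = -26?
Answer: -607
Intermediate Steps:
B = -154 (B = (4 - 26)*7 = -22*7 = -154)
((398 - 543) - 616) - B = ((398 - 543) - 616) - 1*(-154) = (-145 - 616) + 154 = -761 + 154 = -607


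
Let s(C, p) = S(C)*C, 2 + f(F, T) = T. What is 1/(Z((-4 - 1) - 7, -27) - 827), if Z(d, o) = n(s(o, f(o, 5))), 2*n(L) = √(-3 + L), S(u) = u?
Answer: -1654/1367495 - 11*√6/1367495 ≈ -0.0012292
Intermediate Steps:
f(F, T) = -2 + T
s(C, p) = C² (s(C, p) = C*C = C²)
n(L) = √(-3 + L)/2
Z(d, o) = √(-3 + o²)/2
1/(Z((-4 - 1) - 7, -27) - 827) = 1/(√(-3 + (-27)²)/2 - 827) = 1/(√(-3 + 729)/2 - 827) = 1/(√726/2 - 827) = 1/((11*√6)/2 - 827) = 1/(11*√6/2 - 827) = 1/(-827 + 11*√6/2)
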